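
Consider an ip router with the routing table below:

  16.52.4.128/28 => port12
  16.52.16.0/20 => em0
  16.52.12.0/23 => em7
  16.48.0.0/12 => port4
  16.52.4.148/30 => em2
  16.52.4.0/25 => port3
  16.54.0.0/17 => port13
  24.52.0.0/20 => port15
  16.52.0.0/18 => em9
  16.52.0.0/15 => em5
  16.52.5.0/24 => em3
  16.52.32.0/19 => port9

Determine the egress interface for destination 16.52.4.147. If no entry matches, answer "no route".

Routes whose prefix contains 16.52.4.147:
  16.48.0.0/12 (16.48.0.0 - 16.63.255.255) -> port4
  16.52.0.0/15 (16.52.0.0 - 16.53.255.255) -> em5
  16.52.0.0/18 (16.52.0.0 - 16.52.63.255) -> em9
More-specific entries that do NOT match:
  16.52.4.148/30 (16.52.4.148 - 16.52.4.151) does not contain 16.52.4.147
  16.52.4.128/28 (16.52.4.128 - 16.52.4.143) does not contain 16.52.4.147
  16.52.4.0/25 (16.52.4.0 - 16.52.4.127) does not contain 16.52.4.147
  16.52.5.0/24 (16.52.5.0 - 16.52.5.255) does not contain 16.52.4.147
  16.52.12.0/23 (16.52.12.0 - 16.52.13.255) does not contain 16.52.4.147
  16.52.16.0/20 (16.52.16.0 - 16.52.31.255) does not contain 16.52.4.147
  24.52.0.0/20 (24.52.0.0 - 24.52.15.255) does not contain 16.52.4.147
  16.52.32.0/19 (16.52.32.0 - 16.52.63.255) does not contain 16.52.4.147
Longest matching prefix is /18 -> interface em9.

em9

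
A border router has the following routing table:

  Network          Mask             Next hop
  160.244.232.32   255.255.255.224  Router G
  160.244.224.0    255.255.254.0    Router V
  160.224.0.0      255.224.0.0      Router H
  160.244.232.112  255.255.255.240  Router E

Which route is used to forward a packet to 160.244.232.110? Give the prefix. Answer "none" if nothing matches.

Entries matching 160.244.232.110:
  160.224.0.0/11 (160.224.0.0 - 160.255.255.255)
Most specific is 160.224.0.0/11.

160.224.0.0/11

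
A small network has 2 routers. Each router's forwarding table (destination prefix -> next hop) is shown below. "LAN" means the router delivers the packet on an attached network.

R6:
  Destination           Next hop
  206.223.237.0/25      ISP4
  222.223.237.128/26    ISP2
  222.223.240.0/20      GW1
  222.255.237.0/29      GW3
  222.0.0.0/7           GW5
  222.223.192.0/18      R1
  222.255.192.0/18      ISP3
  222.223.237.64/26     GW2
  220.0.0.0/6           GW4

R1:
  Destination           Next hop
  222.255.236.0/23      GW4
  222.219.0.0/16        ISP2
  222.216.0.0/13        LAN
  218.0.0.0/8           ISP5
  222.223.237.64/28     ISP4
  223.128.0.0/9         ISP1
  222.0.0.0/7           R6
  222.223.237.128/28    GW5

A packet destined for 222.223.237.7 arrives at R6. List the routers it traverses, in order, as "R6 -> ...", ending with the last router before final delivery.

R6 -> R1

At R6: longest match for 222.223.237.7 is 222.223.192.0/18 -> R1
At R1: longest match for 222.223.237.7 is 222.216.0.0/13 -> LAN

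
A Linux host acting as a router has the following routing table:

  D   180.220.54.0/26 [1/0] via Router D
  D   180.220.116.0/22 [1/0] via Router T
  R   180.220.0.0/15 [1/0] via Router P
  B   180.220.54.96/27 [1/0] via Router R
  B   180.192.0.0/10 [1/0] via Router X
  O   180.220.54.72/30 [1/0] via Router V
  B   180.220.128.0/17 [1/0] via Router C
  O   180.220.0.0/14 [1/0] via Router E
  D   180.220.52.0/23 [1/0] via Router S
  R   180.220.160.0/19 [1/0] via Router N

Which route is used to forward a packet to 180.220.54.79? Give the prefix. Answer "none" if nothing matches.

Entries matching 180.220.54.79:
  180.192.0.0/10 (180.192.0.0 - 180.255.255.255)
  180.220.0.0/14 (180.220.0.0 - 180.223.255.255)
  180.220.0.0/15 (180.220.0.0 - 180.221.255.255)
Most specific is 180.220.0.0/15.

180.220.0.0/15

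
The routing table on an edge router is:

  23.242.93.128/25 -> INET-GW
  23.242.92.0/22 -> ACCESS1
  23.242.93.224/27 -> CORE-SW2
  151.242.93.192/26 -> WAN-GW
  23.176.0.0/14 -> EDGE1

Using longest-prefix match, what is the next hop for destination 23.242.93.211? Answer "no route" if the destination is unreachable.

INET-GW

Routes whose prefix contains 23.242.93.211:
  23.242.92.0/22 (23.242.92.0 - 23.242.95.255) -> ACCESS1
  23.242.93.128/25 (23.242.93.128 - 23.242.93.255) -> INET-GW
More-specific entries that do NOT match:
  23.242.93.224/27 (23.242.93.224 - 23.242.93.255) does not contain 23.242.93.211
  151.242.93.192/26 (151.242.93.192 - 151.242.93.255) does not contain 23.242.93.211
Longest matching prefix is /25 -> next hop INET-GW.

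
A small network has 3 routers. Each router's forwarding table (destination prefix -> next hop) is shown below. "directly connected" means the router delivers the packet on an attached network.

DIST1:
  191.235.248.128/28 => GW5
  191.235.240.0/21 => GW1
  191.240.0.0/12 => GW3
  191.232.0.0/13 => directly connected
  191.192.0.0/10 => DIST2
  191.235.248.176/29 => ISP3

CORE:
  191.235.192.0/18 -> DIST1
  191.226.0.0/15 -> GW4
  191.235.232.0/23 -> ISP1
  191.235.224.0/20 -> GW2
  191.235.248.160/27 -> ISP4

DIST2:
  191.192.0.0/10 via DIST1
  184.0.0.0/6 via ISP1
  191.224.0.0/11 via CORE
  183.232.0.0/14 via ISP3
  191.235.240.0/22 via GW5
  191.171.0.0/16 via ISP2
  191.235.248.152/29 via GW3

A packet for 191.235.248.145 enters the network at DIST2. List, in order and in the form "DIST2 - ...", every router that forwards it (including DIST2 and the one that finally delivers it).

DIST2 - CORE - DIST1

At DIST2: longest match for 191.235.248.145 is 191.224.0.0/11 -> CORE
At CORE: longest match for 191.235.248.145 is 191.235.192.0/18 -> DIST1
At DIST1: longest match for 191.235.248.145 is 191.232.0.0/13 -> directly connected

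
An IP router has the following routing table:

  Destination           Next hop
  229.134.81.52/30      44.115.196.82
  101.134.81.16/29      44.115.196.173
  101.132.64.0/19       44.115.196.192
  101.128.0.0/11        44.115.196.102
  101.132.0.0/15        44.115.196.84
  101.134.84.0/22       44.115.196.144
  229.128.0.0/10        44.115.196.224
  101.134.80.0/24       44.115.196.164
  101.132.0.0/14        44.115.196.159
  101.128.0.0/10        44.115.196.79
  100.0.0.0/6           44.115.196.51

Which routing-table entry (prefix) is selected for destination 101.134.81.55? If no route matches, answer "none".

101.132.0.0/14

Entries matching 101.134.81.55:
  100.0.0.0/6 (100.0.0.0 - 103.255.255.255)
  101.128.0.0/10 (101.128.0.0 - 101.191.255.255)
  101.128.0.0/11 (101.128.0.0 - 101.159.255.255)
  101.132.0.0/14 (101.132.0.0 - 101.135.255.255)
Most specific is 101.132.0.0/14.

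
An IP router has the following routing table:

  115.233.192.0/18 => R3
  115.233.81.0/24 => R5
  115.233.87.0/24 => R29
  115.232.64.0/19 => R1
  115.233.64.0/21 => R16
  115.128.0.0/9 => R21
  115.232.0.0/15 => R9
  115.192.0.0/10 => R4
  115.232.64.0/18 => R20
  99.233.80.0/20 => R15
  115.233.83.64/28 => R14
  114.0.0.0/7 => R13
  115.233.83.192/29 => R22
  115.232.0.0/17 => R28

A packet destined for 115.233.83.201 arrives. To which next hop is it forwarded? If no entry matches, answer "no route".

Routes whose prefix contains 115.233.83.201:
  114.0.0.0/7 (114.0.0.0 - 115.255.255.255) -> R13
  115.128.0.0/9 (115.128.0.0 - 115.255.255.255) -> R21
  115.192.0.0/10 (115.192.0.0 - 115.255.255.255) -> R4
  115.232.0.0/15 (115.232.0.0 - 115.233.255.255) -> R9
More-specific entries that do NOT match:
  115.233.83.192/29 (115.233.83.192 - 115.233.83.199) does not contain 115.233.83.201
  115.233.83.64/28 (115.233.83.64 - 115.233.83.79) does not contain 115.233.83.201
  115.233.81.0/24 (115.233.81.0 - 115.233.81.255) does not contain 115.233.83.201
  115.233.87.0/24 (115.233.87.0 - 115.233.87.255) does not contain 115.233.83.201
  115.233.64.0/21 (115.233.64.0 - 115.233.71.255) does not contain 115.233.83.201
  99.233.80.0/20 (99.233.80.0 - 99.233.95.255) does not contain 115.233.83.201
  115.232.64.0/19 (115.232.64.0 - 115.232.95.255) does not contain 115.233.83.201
  115.233.192.0/18 (115.233.192.0 - 115.233.255.255) does not contain 115.233.83.201
  115.232.64.0/18 (115.232.64.0 - 115.232.127.255) does not contain 115.233.83.201
  115.232.0.0/17 (115.232.0.0 - 115.232.127.255) does not contain 115.233.83.201
Longest matching prefix is /15 -> next hop R9.

R9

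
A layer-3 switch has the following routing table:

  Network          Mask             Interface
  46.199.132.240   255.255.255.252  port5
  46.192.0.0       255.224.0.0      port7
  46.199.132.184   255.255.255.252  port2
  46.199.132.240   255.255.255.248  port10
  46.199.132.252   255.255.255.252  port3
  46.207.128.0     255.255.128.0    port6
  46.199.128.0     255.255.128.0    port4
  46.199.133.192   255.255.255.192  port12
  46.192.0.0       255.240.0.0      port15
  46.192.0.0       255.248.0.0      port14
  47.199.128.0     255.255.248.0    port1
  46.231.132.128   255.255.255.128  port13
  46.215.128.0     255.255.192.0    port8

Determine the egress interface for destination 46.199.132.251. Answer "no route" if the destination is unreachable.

port4

Routes whose prefix contains 46.199.132.251:
  46.192.0.0/11 (46.192.0.0 - 46.223.255.255) -> port7
  46.192.0.0/12 (46.192.0.0 - 46.207.255.255) -> port15
  46.192.0.0/13 (46.192.0.0 - 46.199.255.255) -> port14
  46.199.128.0/17 (46.199.128.0 - 46.199.255.255) -> port4
More-specific entries that do NOT match:
  46.199.132.240/30 (46.199.132.240 - 46.199.132.243) does not contain 46.199.132.251
  46.199.132.184/30 (46.199.132.184 - 46.199.132.187) does not contain 46.199.132.251
  46.199.132.252/30 (46.199.132.252 - 46.199.132.255) does not contain 46.199.132.251
  46.199.132.240/29 (46.199.132.240 - 46.199.132.247) does not contain 46.199.132.251
  46.199.133.192/26 (46.199.133.192 - 46.199.133.255) does not contain 46.199.132.251
  46.231.132.128/25 (46.231.132.128 - 46.231.132.255) does not contain 46.199.132.251
  47.199.128.0/21 (47.199.128.0 - 47.199.135.255) does not contain 46.199.132.251
  46.215.128.0/18 (46.215.128.0 - 46.215.191.255) does not contain 46.199.132.251
Longest matching prefix is /17 -> interface port4.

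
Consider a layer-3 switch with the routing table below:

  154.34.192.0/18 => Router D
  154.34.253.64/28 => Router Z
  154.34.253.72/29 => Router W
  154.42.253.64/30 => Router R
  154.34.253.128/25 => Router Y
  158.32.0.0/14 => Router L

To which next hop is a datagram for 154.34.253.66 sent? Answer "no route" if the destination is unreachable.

Routes whose prefix contains 154.34.253.66:
  154.34.192.0/18 (154.34.192.0 - 154.34.255.255) -> Router D
  154.34.253.64/28 (154.34.253.64 - 154.34.253.79) -> Router Z
More-specific entries that do NOT match:
  154.42.253.64/30 (154.42.253.64 - 154.42.253.67) does not contain 154.34.253.66
  154.34.253.72/29 (154.34.253.72 - 154.34.253.79) does not contain 154.34.253.66
Longest matching prefix is /28 -> next hop Router Z.

Router Z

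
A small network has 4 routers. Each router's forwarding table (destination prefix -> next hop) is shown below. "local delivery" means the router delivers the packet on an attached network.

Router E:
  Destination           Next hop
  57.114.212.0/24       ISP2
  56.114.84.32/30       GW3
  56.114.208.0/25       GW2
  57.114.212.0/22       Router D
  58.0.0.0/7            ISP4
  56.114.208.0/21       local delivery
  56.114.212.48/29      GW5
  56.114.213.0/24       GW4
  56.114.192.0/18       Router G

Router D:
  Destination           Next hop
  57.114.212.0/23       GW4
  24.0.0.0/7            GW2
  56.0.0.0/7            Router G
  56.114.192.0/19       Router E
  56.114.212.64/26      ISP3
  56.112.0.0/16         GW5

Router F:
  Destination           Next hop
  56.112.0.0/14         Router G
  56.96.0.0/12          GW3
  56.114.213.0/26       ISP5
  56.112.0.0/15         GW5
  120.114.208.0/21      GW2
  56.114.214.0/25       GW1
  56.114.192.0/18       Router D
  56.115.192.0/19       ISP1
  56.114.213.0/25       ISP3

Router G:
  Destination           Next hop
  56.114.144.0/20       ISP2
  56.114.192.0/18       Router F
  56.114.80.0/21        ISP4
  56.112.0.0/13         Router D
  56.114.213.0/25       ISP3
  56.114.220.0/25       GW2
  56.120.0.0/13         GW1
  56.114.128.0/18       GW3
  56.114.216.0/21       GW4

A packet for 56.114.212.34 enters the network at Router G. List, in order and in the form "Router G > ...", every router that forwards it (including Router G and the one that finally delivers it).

Router G > Router F > Router D > Router E

At Router G: longest match for 56.114.212.34 is 56.114.192.0/18 -> Router F
At Router F: longest match for 56.114.212.34 is 56.114.192.0/18 -> Router D
At Router D: longest match for 56.114.212.34 is 56.114.192.0/19 -> Router E
At Router E: longest match for 56.114.212.34 is 56.114.208.0/21 -> local delivery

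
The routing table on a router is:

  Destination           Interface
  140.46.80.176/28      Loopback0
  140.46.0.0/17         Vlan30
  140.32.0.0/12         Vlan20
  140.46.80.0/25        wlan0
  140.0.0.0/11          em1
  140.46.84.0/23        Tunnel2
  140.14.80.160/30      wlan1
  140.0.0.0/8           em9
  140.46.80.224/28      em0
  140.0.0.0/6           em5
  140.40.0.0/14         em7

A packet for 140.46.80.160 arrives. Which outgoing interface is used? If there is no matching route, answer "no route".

Routes whose prefix contains 140.46.80.160:
  140.0.0.0/6 (140.0.0.0 - 143.255.255.255) -> em5
  140.0.0.0/8 (140.0.0.0 - 140.255.255.255) -> em9
  140.32.0.0/12 (140.32.0.0 - 140.47.255.255) -> Vlan20
  140.46.0.0/17 (140.46.0.0 - 140.46.127.255) -> Vlan30
More-specific entries that do NOT match:
  140.14.80.160/30 (140.14.80.160 - 140.14.80.163) does not contain 140.46.80.160
  140.46.80.176/28 (140.46.80.176 - 140.46.80.191) does not contain 140.46.80.160
  140.46.80.224/28 (140.46.80.224 - 140.46.80.239) does not contain 140.46.80.160
  140.46.80.0/25 (140.46.80.0 - 140.46.80.127) does not contain 140.46.80.160
  140.46.84.0/23 (140.46.84.0 - 140.46.85.255) does not contain 140.46.80.160
Longest matching prefix is /17 -> interface Vlan30.

Vlan30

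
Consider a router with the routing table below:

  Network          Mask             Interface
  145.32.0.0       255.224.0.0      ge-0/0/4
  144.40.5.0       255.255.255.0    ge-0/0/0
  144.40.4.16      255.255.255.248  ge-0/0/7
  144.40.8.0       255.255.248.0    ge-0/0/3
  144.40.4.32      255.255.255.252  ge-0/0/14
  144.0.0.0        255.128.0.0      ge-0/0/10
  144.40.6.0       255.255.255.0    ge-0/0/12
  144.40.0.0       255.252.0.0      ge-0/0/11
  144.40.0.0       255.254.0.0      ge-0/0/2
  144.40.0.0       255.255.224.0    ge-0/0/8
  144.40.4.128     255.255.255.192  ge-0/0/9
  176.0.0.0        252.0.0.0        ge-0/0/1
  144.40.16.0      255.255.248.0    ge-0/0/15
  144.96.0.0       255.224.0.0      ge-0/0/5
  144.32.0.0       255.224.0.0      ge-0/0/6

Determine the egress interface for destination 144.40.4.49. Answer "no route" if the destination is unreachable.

Routes whose prefix contains 144.40.4.49:
  144.0.0.0/9 (144.0.0.0 - 144.127.255.255) -> ge-0/0/10
  144.32.0.0/11 (144.32.0.0 - 144.63.255.255) -> ge-0/0/6
  144.40.0.0/14 (144.40.0.0 - 144.43.255.255) -> ge-0/0/11
  144.40.0.0/15 (144.40.0.0 - 144.41.255.255) -> ge-0/0/2
  144.40.0.0/19 (144.40.0.0 - 144.40.31.255) -> ge-0/0/8
More-specific entries that do NOT match:
  144.40.4.32/30 (144.40.4.32 - 144.40.4.35) does not contain 144.40.4.49
  144.40.4.16/29 (144.40.4.16 - 144.40.4.23) does not contain 144.40.4.49
  144.40.4.128/26 (144.40.4.128 - 144.40.4.191) does not contain 144.40.4.49
  144.40.5.0/24 (144.40.5.0 - 144.40.5.255) does not contain 144.40.4.49
  144.40.6.0/24 (144.40.6.0 - 144.40.6.255) does not contain 144.40.4.49
  144.40.8.0/21 (144.40.8.0 - 144.40.15.255) does not contain 144.40.4.49
  144.40.16.0/21 (144.40.16.0 - 144.40.23.255) does not contain 144.40.4.49
Longest matching prefix is /19 -> interface ge-0/0/8.

ge-0/0/8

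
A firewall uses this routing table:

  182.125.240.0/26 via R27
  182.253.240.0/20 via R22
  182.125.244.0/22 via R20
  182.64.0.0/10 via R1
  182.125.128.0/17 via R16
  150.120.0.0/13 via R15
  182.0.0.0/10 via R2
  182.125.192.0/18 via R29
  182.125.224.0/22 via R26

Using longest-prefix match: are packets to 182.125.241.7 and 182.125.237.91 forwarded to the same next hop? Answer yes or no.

182.125.241.7: longest match 182.125.192.0/18 -> R29
182.125.237.91: longest match 182.125.192.0/18 -> R29

yes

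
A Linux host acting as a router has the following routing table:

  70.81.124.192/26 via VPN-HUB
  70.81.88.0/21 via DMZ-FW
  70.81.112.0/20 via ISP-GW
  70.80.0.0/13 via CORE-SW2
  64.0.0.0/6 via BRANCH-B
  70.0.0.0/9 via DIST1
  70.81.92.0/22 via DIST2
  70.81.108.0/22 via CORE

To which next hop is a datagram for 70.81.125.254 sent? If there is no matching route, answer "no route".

Routes whose prefix contains 70.81.125.254:
  70.0.0.0/9 (70.0.0.0 - 70.127.255.255) -> DIST1
  70.80.0.0/13 (70.80.0.0 - 70.87.255.255) -> CORE-SW2
  70.81.112.0/20 (70.81.112.0 - 70.81.127.255) -> ISP-GW
More-specific entries that do NOT match:
  70.81.124.192/26 (70.81.124.192 - 70.81.124.255) does not contain 70.81.125.254
  70.81.92.0/22 (70.81.92.0 - 70.81.95.255) does not contain 70.81.125.254
  70.81.108.0/22 (70.81.108.0 - 70.81.111.255) does not contain 70.81.125.254
  70.81.88.0/21 (70.81.88.0 - 70.81.95.255) does not contain 70.81.125.254
Longest matching prefix is /20 -> next hop ISP-GW.

ISP-GW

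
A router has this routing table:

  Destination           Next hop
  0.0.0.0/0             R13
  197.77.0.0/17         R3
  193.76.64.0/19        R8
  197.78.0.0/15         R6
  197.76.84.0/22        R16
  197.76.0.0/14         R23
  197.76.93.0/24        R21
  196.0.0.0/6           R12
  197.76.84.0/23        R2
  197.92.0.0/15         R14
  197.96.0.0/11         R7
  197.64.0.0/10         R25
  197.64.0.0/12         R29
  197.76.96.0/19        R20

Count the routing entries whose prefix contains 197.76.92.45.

5

Prefixes containing 197.76.92.45:
  0.0.0.0/0 (default, matches everything)
  196.0.0.0/6 (196.0.0.0 - 199.255.255.255)
  197.64.0.0/10 (197.64.0.0 - 197.127.255.255)
  197.64.0.0/12 (197.64.0.0 - 197.79.255.255)
  197.76.0.0/14 (197.76.0.0 - 197.79.255.255)
Total matching entries: 5.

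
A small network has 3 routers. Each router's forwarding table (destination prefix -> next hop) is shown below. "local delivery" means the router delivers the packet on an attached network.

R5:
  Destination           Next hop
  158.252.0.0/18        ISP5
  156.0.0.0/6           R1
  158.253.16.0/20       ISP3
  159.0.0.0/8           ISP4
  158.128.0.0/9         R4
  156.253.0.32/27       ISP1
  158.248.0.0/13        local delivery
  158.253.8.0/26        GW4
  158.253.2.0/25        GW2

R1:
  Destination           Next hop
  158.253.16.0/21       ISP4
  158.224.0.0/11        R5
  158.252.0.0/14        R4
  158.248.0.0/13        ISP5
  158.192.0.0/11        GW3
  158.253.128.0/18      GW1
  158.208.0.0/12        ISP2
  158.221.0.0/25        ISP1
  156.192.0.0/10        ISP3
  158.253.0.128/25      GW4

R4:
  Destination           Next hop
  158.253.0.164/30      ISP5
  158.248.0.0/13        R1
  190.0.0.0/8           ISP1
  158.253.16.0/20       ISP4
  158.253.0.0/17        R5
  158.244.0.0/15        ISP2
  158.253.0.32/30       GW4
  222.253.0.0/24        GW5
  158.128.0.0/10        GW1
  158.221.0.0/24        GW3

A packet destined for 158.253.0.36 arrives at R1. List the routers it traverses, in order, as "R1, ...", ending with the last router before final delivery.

At R1: longest match for 158.253.0.36 is 158.252.0.0/14 -> R4
At R4: longest match for 158.253.0.36 is 158.253.0.0/17 -> R5
At R5: longest match for 158.253.0.36 is 158.248.0.0/13 -> local delivery

R1, R4, R5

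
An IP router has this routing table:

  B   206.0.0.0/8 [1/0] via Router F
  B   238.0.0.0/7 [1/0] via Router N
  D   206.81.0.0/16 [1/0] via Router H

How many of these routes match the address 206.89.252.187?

1

Prefixes containing 206.89.252.187:
  206.0.0.0/8 (206.0.0.0 - 206.255.255.255)
Total matching entries: 1.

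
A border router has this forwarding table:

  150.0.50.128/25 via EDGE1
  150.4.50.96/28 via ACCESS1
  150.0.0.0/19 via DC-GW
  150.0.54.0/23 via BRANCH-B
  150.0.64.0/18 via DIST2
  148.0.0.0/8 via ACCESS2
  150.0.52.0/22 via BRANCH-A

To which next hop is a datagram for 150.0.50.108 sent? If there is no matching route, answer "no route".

no route

No entry's prefix contains 150.0.50.108; there is no default route.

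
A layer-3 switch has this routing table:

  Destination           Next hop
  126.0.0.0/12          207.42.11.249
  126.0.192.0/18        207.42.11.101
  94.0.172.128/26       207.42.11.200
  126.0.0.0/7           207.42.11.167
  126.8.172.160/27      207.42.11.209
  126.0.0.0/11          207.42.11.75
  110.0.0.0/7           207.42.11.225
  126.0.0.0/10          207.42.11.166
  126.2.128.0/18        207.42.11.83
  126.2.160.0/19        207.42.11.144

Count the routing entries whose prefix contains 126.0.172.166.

Prefixes containing 126.0.172.166:
  126.0.0.0/7 (126.0.0.0 - 127.255.255.255)
  126.0.0.0/10 (126.0.0.0 - 126.63.255.255)
  126.0.0.0/11 (126.0.0.0 - 126.31.255.255)
  126.0.0.0/12 (126.0.0.0 - 126.15.255.255)
Total matching entries: 4.

4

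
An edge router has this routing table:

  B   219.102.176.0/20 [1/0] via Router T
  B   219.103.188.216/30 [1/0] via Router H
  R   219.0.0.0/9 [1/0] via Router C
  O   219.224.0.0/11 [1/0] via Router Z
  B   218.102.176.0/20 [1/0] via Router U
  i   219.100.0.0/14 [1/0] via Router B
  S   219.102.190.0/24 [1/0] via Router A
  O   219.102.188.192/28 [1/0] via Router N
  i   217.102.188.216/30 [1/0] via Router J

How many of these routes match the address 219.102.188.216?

Prefixes containing 219.102.188.216:
  219.0.0.0/9 (219.0.0.0 - 219.127.255.255)
  219.100.0.0/14 (219.100.0.0 - 219.103.255.255)
  219.102.176.0/20 (219.102.176.0 - 219.102.191.255)
Total matching entries: 3.

3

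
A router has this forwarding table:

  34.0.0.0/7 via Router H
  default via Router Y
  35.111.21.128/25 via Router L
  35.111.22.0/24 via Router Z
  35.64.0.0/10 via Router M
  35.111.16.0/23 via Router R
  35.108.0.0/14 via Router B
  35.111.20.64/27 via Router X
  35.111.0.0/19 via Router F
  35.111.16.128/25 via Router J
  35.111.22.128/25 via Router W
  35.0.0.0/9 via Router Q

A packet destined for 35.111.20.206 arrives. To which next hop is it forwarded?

Router F

Routes whose prefix contains 35.111.20.206:
  0.0.0.0/0 (default, matches everything) -> Router Y
  34.0.0.0/7 (34.0.0.0 - 35.255.255.255) -> Router H
  35.0.0.0/9 (35.0.0.0 - 35.127.255.255) -> Router Q
  35.64.0.0/10 (35.64.0.0 - 35.127.255.255) -> Router M
  35.108.0.0/14 (35.108.0.0 - 35.111.255.255) -> Router B
  35.111.0.0/19 (35.111.0.0 - 35.111.31.255) -> Router F
More-specific entries that do NOT match:
  35.111.20.64/27 (35.111.20.64 - 35.111.20.95) does not contain 35.111.20.206
  35.111.21.128/25 (35.111.21.128 - 35.111.21.255) does not contain 35.111.20.206
  35.111.16.128/25 (35.111.16.128 - 35.111.16.255) does not contain 35.111.20.206
  35.111.22.128/25 (35.111.22.128 - 35.111.22.255) does not contain 35.111.20.206
  35.111.22.0/24 (35.111.22.0 - 35.111.22.255) does not contain 35.111.20.206
  35.111.16.0/23 (35.111.16.0 - 35.111.17.255) does not contain 35.111.20.206
Longest matching prefix is /19 -> next hop Router F.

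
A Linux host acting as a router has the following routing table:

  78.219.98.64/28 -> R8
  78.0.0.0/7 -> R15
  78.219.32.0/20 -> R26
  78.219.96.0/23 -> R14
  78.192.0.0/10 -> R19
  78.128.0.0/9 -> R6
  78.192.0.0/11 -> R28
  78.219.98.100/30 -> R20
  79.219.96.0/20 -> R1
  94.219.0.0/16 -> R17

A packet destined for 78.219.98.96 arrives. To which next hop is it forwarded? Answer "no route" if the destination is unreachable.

Routes whose prefix contains 78.219.98.96:
  78.0.0.0/7 (78.0.0.0 - 79.255.255.255) -> R15
  78.128.0.0/9 (78.128.0.0 - 78.255.255.255) -> R6
  78.192.0.0/10 (78.192.0.0 - 78.255.255.255) -> R19
  78.192.0.0/11 (78.192.0.0 - 78.223.255.255) -> R28
More-specific entries that do NOT match:
  78.219.98.100/30 (78.219.98.100 - 78.219.98.103) does not contain 78.219.98.96
  78.219.98.64/28 (78.219.98.64 - 78.219.98.79) does not contain 78.219.98.96
  78.219.96.0/23 (78.219.96.0 - 78.219.97.255) does not contain 78.219.98.96
  78.219.32.0/20 (78.219.32.0 - 78.219.47.255) does not contain 78.219.98.96
  79.219.96.0/20 (79.219.96.0 - 79.219.111.255) does not contain 78.219.98.96
  94.219.0.0/16 (94.219.0.0 - 94.219.255.255) does not contain 78.219.98.96
Longest matching prefix is /11 -> next hop R28.

R28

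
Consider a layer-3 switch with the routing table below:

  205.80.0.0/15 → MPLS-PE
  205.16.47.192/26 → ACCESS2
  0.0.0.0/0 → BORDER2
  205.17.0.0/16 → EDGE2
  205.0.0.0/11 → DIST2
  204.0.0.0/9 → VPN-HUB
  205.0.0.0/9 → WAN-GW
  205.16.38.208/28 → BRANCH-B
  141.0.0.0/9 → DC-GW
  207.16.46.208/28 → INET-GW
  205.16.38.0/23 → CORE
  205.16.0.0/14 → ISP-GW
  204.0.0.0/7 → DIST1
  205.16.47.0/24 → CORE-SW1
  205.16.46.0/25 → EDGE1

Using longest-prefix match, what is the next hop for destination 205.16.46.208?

Routes whose prefix contains 205.16.46.208:
  0.0.0.0/0 (default, matches everything) -> BORDER2
  204.0.0.0/7 (204.0.0.0 - 205.255.255.255) -> DIST1
  205.0.0.0/9 (205.0.0.0 - 205.127.255.255) -> WAN-GW
  205.0.0.0/11 (205.0.0.0 - 205.31.255.255) -> DIST2
  205.16.0.0/14 (205.16.0.0 - 205.19.255.255) -> ISP-GW
More-specific entries that do NOT match:
  205.16.38.208/28 (205.16.38.208 - 205.16.38.223) does not contain 205.16.46.208
  207.16.46.208/28 (207.16.46.208 - 207.16.46.223) does not contain 205.16.46.208
  205.16.47.192/26 (205.16.47.192 - 205.16.47.255) does not contain 205.16.46.208
  205.16.46.0/25 (205.16.46.0 - 205.16.46.127) does not contain 205.16.46.208
  205.16.47.0/24 (205.16.47.0 - 205.16.47.255) does not contain 205.16.46.208
  205.16.38.0/23 (205.16.38.0 - 205.16.39.255) does not contain 205.16.46.208
  205.17.0.0/16 (205.17.0.0 - 205.17.255.255) does not contain 205.16.46.208
  205.80.0.0/15 (205.80.0.0 - 205.81.255.255) does not contain 205.16.46.208
Longest matching prefix is /14 -> next hop ISP-GW.

ISP-GW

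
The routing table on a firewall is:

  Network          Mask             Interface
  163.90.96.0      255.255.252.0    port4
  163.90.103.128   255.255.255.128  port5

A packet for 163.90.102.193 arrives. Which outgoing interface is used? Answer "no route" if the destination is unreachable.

no route

No entry's prefix contains 163.90.102.193; there is no default route.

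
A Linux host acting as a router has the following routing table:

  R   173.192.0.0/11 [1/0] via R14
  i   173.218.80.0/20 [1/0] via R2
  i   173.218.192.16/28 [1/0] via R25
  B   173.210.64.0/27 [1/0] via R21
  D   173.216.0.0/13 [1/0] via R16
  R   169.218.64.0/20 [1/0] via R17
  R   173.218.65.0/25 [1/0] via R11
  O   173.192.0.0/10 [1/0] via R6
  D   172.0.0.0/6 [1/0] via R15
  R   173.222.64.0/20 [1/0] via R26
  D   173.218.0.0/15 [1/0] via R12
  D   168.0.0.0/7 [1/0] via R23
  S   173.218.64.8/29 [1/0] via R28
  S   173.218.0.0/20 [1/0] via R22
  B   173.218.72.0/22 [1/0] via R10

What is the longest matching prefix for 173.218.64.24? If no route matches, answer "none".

Entries matching 173.218.64.24:
  172.0.0.0/6 (172.0.0.0 - 175.255.255.255)
  173.192.0.0/10 (173.192.0.0 - 173.255.255.255)
  173.192.0.0/11 (173.192.0.0 - 173.223.255.255)
  173.216.0.0/13 (173.216.0.0 - 173.223.255.255)
  173.218.0.0/15 (173.218.0.0 - 173.219.255.255)
Most specific is 173.218.0.0/15.

173.218.0.0/15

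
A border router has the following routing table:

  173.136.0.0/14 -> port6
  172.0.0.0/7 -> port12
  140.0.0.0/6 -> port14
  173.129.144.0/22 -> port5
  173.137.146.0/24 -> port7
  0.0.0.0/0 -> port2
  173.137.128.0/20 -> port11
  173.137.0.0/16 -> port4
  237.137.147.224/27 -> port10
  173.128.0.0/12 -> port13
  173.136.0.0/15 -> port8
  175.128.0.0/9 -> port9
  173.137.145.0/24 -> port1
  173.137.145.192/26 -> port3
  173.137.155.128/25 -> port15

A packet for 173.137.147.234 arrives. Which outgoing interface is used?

port4

Routes whose prefix contains 173.137.147.234:
  0.0.0.0/0 (default, matches everything) -> port2
  172.0.0.0/7 (172.0.0.0 - 173.255.255.255) -> port12
  173.128.0.0/12 (173.128.0.0 - 173.143.255.255) -> port13
  173.136.0.0/14 (173.136.0.0 - 173.139.255.255) -> port6
  173.136.0.0/15 (173.136.0.0 - 173.137.255.255) -> port8
  173.137.0.0/16 (173.137.0.0 - 173.137.255.255) -> port4
More-specific entries that do NOT match:
  237.137.147.224/27 (237.137.147.224 - 237.137.147.255) does not contain 173.137.147.234
  173.137.145.192/26 (173.137.145.192 - 173.137.145.255) does not contain 173.137.147.234
  173.137.155.128/25 (173.137.155.128 - 173.137.155.255) does not contain 173.137.147.234
  173.137.146.0/24 (173.137.146.0 - 173.137.146.255) does not contain 173.137.147.234
  173.137.145.0/24 (173.137.145.0 - 173.137.145.255) does not contain 173.137.147.234
  173.129.144.0/22 (173.129.144.0 - 173.129.147.255) does not contain 173.137.147.234
  173.137.128.0/20 (173.137.128.0 - 173.137.143.255) does not contain 173.137.147.234
Longest matching prefix is /16 -> interface port4.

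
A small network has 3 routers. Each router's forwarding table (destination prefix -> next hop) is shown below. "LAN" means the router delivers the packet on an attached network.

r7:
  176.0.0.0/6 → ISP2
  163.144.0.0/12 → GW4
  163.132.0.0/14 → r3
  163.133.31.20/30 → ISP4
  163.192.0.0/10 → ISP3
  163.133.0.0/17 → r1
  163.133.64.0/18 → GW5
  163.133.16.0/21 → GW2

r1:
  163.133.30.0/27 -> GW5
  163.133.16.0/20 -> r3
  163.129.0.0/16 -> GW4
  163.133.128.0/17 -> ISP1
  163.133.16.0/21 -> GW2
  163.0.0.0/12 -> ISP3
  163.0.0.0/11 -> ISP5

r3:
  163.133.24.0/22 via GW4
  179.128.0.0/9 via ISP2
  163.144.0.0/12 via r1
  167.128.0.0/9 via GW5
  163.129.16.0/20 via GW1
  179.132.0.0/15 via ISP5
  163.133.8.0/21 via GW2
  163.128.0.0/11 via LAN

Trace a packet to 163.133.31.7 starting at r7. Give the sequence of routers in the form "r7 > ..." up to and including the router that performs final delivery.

At r7: longest match for 163.133.31.7 is 163.133.0.0/17 -> r1
At r1: longest match for 163.133.31.7 is 163.133.16.0/20 -> r3
At r3: longest match for 163.133.31.7 is 163.128.0.0/11 -> LAN

r7 > r1 > r3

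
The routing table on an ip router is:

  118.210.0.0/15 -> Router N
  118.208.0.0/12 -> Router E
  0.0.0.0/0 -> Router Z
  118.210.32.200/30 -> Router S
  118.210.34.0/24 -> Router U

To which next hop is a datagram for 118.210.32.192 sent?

Router N

Routes whose prefix contains 118.210.32.192:
  0.0.0.0/0 (default, matches everything) -> Router Z
  118.208.0.0/12 (118.208.0.0 - 118.223.255.255) -> Router E
  118.210.0.0/15 (118.210.0.0 - 118.211.255.255) -> Router N
More-specific entries that do NOT match:
  118.210.32.200/30 (118.210.32.200 - 118.210.32.203) does not contain 118.210.32.192
  118.210.34.0/24 (118.210.34.0 - 118.210.34.255) does not contain 118.210.32.192
Longest matching prefix is /15 -> next hop Router N.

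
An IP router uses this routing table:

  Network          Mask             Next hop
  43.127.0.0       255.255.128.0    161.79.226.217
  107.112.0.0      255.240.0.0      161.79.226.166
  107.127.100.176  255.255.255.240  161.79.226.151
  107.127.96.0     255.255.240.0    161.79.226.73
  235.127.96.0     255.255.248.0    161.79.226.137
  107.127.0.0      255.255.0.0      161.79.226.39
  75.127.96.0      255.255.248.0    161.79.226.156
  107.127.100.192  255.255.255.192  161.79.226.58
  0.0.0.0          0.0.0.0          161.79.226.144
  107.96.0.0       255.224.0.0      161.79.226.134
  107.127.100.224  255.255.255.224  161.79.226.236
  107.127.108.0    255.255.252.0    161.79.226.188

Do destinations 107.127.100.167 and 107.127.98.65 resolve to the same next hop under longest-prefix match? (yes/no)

yes

107.127.100.167: longest match 107.127.96.0/20 -> 161.79.226.73
107.127.98.65: longest match 107.127.96.0/20 -> 161.79.226.73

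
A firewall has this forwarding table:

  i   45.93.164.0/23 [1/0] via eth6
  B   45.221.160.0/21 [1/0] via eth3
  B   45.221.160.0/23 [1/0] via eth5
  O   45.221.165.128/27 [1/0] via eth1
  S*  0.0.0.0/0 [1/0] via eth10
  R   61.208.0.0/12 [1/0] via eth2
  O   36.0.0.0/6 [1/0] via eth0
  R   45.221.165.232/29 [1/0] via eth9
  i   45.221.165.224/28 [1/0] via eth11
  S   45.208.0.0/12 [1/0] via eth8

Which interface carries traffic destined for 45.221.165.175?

Routes whose prefix contains 45.221.165.175:
  0.0.0.0/0 (default, matches everything) -> eth10
  45.208.0.0/12 (45.208.0.0 - 45.223.255.255) -> eth8
  45.221.160.0/21 (45.221.160.0 - 45.221.167.255) -> eth3
More-specific entries that do NOT match:
  45.221.165.232/29 (45.221.165.232 - 45.221.165.239) does not contain 45.221.165.175
  45.221.165.224/28 (45.221.165.224 - 45.221.165.239) does not contain 45.221.165.175
  45.221.165.128/27 (45.221.165.128 - 45.221.165.159) does not contain 45.221.165.175
  45.93.164.0/23 (45.93.164.0 - 45.93.165.255) does not contain 45.221.165.175
  45.221.160.0/23 (45.221.160.0 - 45.221.161.255) does not contain 45.221.165.175
Longest matching prefix is /21 -> interface eth3.

eth3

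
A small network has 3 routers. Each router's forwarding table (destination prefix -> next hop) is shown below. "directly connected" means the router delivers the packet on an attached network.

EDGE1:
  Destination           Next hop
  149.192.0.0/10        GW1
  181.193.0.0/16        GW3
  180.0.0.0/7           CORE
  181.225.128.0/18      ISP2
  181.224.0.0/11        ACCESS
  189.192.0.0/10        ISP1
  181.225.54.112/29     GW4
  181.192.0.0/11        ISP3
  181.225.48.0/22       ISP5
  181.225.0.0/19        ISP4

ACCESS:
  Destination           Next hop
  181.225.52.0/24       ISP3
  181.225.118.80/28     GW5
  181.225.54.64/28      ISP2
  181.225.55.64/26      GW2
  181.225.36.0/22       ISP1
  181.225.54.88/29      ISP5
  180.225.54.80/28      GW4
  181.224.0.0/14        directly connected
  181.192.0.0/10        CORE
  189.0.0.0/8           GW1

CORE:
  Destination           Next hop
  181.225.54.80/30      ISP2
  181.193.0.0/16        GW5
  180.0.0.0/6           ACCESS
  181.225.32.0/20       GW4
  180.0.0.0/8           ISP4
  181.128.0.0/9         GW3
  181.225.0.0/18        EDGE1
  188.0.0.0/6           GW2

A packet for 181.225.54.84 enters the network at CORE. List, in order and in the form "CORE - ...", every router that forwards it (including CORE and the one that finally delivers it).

At CORE: longest match for 181.225.54.84 is 181.225.0.0/18 -> EDGE1
At EDGE1: longest match for 181.225.54.84 is 181.224.0.0/11 -> ACCESS
At ACCESS: longest match for 181.225.54.84 is 181.224.0.0/14 -> directly connected

CORE - EDGE1 - ACCESS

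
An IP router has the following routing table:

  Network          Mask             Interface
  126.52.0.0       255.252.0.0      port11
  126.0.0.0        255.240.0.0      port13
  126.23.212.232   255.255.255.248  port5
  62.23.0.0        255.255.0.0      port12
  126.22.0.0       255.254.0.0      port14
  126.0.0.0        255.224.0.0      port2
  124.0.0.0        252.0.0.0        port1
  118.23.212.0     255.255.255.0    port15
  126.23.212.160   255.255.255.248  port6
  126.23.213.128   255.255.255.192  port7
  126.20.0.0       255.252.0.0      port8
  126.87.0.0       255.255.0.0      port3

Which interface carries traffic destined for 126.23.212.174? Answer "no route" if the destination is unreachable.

port14

Routes whose prefix contains 126.23.212.174:
  124.0.0.0/6 (124.0.0.0 - 127.255.255.255) -> port1
  126.0.0.0/11 (126.0.0.0 - 126.31.255.255) -> port2
  126.20.0.0/14 (126.20.0.0 - 126.23.255.255) -> port8
  126.22.0.0/15 (126.22.0.0 - 126.23.255.255) -> port14
More-specific entries that do NOT match:
  126.23.212.232/29 (126.23.212.232 - 126.23.212.239) does not contain 126.23.212.174
  126.23.212.160/29 (126.23.212.160 - 126.23.212.167) does not contain 126.23.212.174
  126.23.213.128/26 (126.23.213.128 - 126.23.213.191) does not contain 126.23.212.174
  118.23.212.0/24 (118.23.212.0 - 118.23.212.255) does not contain 126.23.212.174
  62.23.0.0/16 (62.23.0.0 - 62.23.255.255) does not contain 126.23.212.174
  126.87.0.0/16 (126.87.0.0 - 126.87.255.255) does not contain 126.23.212.174
Longest matching prefix is /15 -> interface port14.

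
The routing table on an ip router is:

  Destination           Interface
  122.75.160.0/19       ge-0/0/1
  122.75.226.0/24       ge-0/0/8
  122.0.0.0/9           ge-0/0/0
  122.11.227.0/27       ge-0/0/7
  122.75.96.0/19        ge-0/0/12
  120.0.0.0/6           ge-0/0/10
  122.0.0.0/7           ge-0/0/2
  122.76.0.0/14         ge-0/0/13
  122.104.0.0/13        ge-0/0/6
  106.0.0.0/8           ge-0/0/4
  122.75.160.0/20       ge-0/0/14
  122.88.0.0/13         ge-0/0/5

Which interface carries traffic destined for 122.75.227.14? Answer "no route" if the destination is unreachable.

ge-0/0/0

Routes whose prefix contains 122.75.227.14:
  120.0.0.0/6 (120.0.0.0 - 123.255.255.255) -> ge-0/0/10
  122.0.0.0/7 (122.0.0.0 - 123.255.255.255) -> ge-0/0/2
  122.0.0.0/9 (122.0.0.0 - 122.127.255.255) -> ge-0/0/0
More-specific entries that do NOT match:
  122.11.227.0/27 (122.11.227.0 - 122.11.227.31) does not contain 122.75.227.14
  122.75.226.0/24 (122.75.226.0 - 122.75.226.255) does not contain 122.75.227.14
  122.75.160.0/20 (122.75.160.0 - 122.75.175.255) does not contain 122.75.227.14
  122.75.160.0/19 (122.75.160.0 - 122.75.191.255) does not contain 122.75.227.14
  122.75.96.0/19 (122.75.96.0 - 122.75.127.255) does not contain 122.75.227.14
  122.76.0.0/14 (122.76.0.0 - 122.79.255.255) does not contain 122.75.227.14
  122.104.0.0/13 (122.104.0.0 - 122.111.255.255) does not contain 122.75.227.14
  122.88.0.0/13 (122.88.0.0 - 122.95.255.255) does not contain 122.75.227.14
Longest matching prefix is /9 -> interface ge-0/0/0.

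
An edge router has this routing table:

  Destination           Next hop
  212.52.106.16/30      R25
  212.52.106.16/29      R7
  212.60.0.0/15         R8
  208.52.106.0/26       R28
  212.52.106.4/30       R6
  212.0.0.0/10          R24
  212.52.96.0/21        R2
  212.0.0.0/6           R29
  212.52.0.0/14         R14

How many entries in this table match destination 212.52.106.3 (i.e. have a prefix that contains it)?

3

Prefixes containing 212.52.106.3:
  212.0.0.0/6 (212.0.0.0 - 215.255.255.255)
  212.0.0.0/10 (212.0.0.0 - 212.63.255.255)
  212.52.0.0/14 (212.52.0.0 - 212.55.255.255)
Total matching entries: 3.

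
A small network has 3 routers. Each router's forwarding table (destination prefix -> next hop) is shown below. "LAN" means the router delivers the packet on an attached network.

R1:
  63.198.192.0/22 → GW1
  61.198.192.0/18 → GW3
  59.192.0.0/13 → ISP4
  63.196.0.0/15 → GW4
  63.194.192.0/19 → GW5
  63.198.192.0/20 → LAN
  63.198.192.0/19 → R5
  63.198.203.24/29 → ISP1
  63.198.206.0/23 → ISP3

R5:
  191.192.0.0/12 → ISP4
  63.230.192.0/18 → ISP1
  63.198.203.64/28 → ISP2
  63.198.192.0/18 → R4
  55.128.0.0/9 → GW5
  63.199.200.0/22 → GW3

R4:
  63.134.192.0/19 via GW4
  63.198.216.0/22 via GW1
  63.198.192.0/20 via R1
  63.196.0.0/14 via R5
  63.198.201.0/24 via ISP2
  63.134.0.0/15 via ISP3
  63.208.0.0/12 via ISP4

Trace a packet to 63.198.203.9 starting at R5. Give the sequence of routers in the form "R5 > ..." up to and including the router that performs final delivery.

At R5: longest match for 63.198.203.9 is 63.198.192.0/18 -> R4
At R4: longest match for 63.198.203.9 is 63.198.192.0/20 -> R1
At R1: longest match for 63.198.203.9 is 63.198.192.0/20 -> LAN

R5 > R4 > R1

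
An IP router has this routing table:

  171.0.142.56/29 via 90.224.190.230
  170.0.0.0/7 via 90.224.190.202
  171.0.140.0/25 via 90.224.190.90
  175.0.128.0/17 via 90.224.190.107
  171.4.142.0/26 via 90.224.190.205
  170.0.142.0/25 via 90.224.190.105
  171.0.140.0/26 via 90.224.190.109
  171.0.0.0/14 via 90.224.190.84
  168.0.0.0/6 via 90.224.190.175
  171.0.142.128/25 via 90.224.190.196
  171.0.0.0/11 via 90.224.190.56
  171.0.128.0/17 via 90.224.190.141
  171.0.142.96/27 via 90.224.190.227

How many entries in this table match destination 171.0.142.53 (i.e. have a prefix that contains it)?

Prefixes containing 171.0.142.53:
  168.0.0.0/6 (168.0.0.0 - 171.255.255.255)
  170.0.0.0/7 (170.0.0.0 - 171.255.255.255)
  171.0.0.0/11 (171.0.0.0 - 171.31.255.255)
  171.0.0.0/14 (171.0.0.0 - 171.3.255.255)
  171.0.128.0/17 (171.0.128.0 - 171.0.255.255)
Total matching entries: 5.

5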